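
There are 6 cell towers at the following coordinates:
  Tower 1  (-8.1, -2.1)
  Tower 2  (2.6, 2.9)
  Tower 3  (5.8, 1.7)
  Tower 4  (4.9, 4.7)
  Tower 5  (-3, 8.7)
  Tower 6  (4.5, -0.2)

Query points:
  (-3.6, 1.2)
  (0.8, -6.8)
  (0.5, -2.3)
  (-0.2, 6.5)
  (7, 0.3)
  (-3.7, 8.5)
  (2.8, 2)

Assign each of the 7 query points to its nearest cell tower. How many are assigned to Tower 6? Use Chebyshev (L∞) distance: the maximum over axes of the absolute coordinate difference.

2

(-3.6, 1.2) — d to each: Tower 1:4.5, Tower 2:6.2, Tower 3:9.4, Tower 4:8.5, Tower 5:7.5, Tower 6:8.1 → nearest is Tower 1
(0.8, -6.8) — d to each: Tower 1:8.9, Tower 2:9.7, Tower 3:8.5, Tower 4:11.5, Tower 5:15.5, Tower 6:6.6 → nearest is Tower 6
(0.5, -2.3) — d to each: Tower 1:8.6, Tower 2:5.2, Tower 3:5.3, Tower 4:7, Tower 5:11, Tower 6:4 → nearest is Tower 6
(-0.2, 6.5) — d to each: Tower 1:8.6, Tower 2:3.6, Tower 3:6, Tower 4:5.1, Tower 5:2.8, Tower 6:6.7 → nearest is Tower 5
(7, 0.3) — d to each: Tower 1:15.1, Tower 2:4.4, Tower 3:1.4, Tower 4:4.4, Tower 5:10, Tower 6:2.5 → nearest is Tower 3
(-3.7, 8.5) — d to each: Tower 1:10.6, Tower 2:6.3, Tower 3:9.5, Tower 4:8.6, Tower 5:0.7, Tower 6:8.7 → nearest is Tower 5
(2.8, 2) — d to each: Tower 1:10.9, Tower 2:0.9, Tower 3:3, Tower 4:2.7, Tower 5:6.7, Tower 6:2.2 → nearest is Tower 2
2 of the 7 points have Tower 6 as nearest.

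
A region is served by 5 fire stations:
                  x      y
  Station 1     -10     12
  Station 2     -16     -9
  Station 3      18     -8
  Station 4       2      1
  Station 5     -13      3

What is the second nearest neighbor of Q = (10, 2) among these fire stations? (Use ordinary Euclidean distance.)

Squared Euclidean distances:
d²(Q, Station 1) = (10−(-10))² + (2−12)² = 400 + 100 = 500
d²(Q, Station 2) = (10−(-16))² + (2−(-9))² = 676 + 121 = 797
d²(Q, Station 3) = (10−18)² + (2−(-8))² = 64 + 100 = 164
d²(Q, Station 4) = (10−2)² + (2−1)² = 64 + 1 = 65
d²(Q, Station 5) = (10−(-13))² + (2−3)² = 529 + 1 = 530
Sorted ascending: Station 4, Station 3, Station 1, … — the second-nearest is Station 3.

Station 3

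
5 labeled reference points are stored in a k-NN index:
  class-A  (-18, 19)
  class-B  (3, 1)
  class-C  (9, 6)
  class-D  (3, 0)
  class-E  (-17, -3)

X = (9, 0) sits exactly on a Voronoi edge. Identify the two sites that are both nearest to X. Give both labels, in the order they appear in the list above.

Squared distances from X to each site:
d²(X, class-A) = 729 + 361 = 1090
d²(X, class-B) = 36 + 1 = 37
d²(X, class-C) = 0 + 36 = 36
d²(X, class-D) = 36 + 0 = 36
d²(X, class-E) = 676 + 9 = 685
X is equidistant from class-C and class-D (both at squared distance 36), and every other site is strictly farther — so X lies on the class-C–class-D Voronoi edge.

class-C and class-D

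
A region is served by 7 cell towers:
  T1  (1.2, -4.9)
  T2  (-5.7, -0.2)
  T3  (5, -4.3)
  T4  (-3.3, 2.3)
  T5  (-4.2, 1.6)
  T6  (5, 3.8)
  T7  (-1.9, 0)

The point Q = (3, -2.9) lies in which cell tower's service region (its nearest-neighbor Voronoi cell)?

Squared Euclidean distances:
|QT1|² = (3−1.2)² + (-2.9−(-4.9))² = 3.24 + 4 = 7.24
|QT2|² = (3−(-5.7))² + (-2.9−(-0.2))² = 75.69 + 7.29 = 82.98
|QT3|² = (3−5)² + (-2.9−(-4.3))² = 4 + 1.96 = 5.96
|QT4|² = (3−(-3.3))² + (-2.9−2.3)² = 39.69 + 27.04 = 66.73
|QT5|² = (3−(-4.2))² + (-2.9−1.6)² = 51.84 + 20.25 = 72.09
|QT6|² = (3−5)² + (-2.9−3.8)² = 4 + 44.89 = 48.89
|QT7|² = (3−(-1.9))² + (-2.9−0)² = 24.01 + 8.41 = 32.42
The smallest is to T3, so Q lies in the Voronoi region of T3.

T3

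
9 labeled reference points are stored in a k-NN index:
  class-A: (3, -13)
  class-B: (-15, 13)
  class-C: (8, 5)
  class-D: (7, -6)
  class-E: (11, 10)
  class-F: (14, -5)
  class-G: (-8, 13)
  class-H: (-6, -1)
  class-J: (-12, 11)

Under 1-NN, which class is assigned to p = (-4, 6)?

class-H

Since √ is increasing, it suffices to compare squared distances:
d²(p, class-A) = (-4−3)² + (6−(-13))² = 49 + 361 = 410
d²(p, class-B) = (-4−(-15))² + (6−13)² = 121 + 49 = 170
d²(p, class-C) = (-4−8)² + (6−5)² = 144 + 1 = 145
d²(p, class-D) = (-4−7)² + (6−(-6))² = 121 + 144 = 265
d²(p, class-E) = (-4−11)² + (6−10)² = 225 + 16 = 241
d²(p, class-F) = (-4−14)² + (6−(-5))² = 324 + 121 = 445
d²(p, class-G) = (-4−(-8))² + (6−13)² = 16 + 49 = 65
d²(p, class-H) = (-4−(-6))² + (6−(-1))² = 4 + 49 = 53
d²(p, class-J) = (-4−(-12))² + (6−11)² = 64 + 25 = 89
The smallest is to class-H, so p lies in the Voronoi region of class-H.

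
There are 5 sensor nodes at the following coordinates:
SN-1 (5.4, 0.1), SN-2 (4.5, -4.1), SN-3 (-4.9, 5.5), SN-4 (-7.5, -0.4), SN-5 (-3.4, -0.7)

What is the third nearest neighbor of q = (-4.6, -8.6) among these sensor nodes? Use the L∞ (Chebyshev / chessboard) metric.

SN-2

d(q, SN-1) = max(10, 8.7) = 10
d(q, SN-2) = max(9.1, 4.5) = 9.1
d(q, SN-3) = max(0.3, 14.1) = 14.1
d(q, SN-4) = max(2.9, 8.2) = 8.2
d(q, SN-5) = max(1.2, 7.9) = 7.9
Sorted ascending: SN-5, SN-4, SN-2, SN-1, … — the third-nearest is SN-2.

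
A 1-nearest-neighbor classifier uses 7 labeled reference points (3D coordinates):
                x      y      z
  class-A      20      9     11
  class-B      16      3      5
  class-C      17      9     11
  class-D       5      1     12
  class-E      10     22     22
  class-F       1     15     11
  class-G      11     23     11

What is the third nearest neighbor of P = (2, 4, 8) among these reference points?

Since √ is increasing, it suffices to compare squared distances:
d²(P, class-A) = (2−20)² + (4−9)² + (8−11)² = 324 + 25 + 9 = 358
d²(P, class-B) = (2−16)² + (4−3)² + (8−5)² = 196 + 1 + 9 = 206
d²(P, class-C) = (2−17)² + (4−9)² + (8−11)² = 225 + 25 + 9 = 259
d²(P, class-D) = (2−5)² + (4−1)² + (8−12)² = 9 + 9 + 16 = 34
d²(P, class-E) = (2−10)² + (4−22)² + (8−22)² = 64 + 324 + 196 = 584
d²(P, class-F) = (2−1)² + (4−15)² + (8−11)² = 1 + 121 + 9 = 131
d²(P, class-G) = (2−11)² + (4−23)² + (8−11)² = 81 + 361 + 9 = 451
Sorted ascending: class-D, class-F, class-B, class-C, … — the third-nearest is class-B.

class-B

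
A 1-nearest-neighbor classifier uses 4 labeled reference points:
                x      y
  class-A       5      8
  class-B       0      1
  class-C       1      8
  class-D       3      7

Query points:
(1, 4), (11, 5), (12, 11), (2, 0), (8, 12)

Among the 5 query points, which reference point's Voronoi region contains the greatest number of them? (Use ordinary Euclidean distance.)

class-A

(1, 4) — d² to each: class-A:32, class-B:10, class-C:16, class-D:13 → nearest is class-B
(11, 5) — d² to each: class-A:45, class-B:137, class-C:109, class-D:68 → nearest is class-A
(12, 11) — d² to each: class-A:58, class-B:244, class-C:130, class-D:97 → nearest is class-A
(2, 0) — d² to each: class-A:73, class-B:5, class-C:65, class-D:50 → nearest is class-B
(8, 12) — d² to each: class-A:25, class-B:185, class-C:65, class-D:50 → nearest is class-A
Tally — class-A:3, class-B:2. class-A captures the most (3).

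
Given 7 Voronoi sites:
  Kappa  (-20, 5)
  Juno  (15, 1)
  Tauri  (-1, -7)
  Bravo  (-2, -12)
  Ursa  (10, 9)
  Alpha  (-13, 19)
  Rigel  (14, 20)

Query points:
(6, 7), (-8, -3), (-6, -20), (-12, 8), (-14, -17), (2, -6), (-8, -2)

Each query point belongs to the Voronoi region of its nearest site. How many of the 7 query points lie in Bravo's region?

2

(6, 7) — d² to each: Kappa:680, Juno:117, Tauri:245, Bravo:425, Ursa:20, Alpha:505, Rigel:233 → nearest is Ursa
(-8, -3) — d² to each: Kappa:208, Juno:545, Tauri:65, Bravo:117, Ursa:468, Alpha:509, Rigel:1013 → nearest is Tauri
(-6, -20) — d² to each: Kappa:821, Juno:882, Tauri:194, Bravo:80, Ursa:1097, Alpha:1570, Rigel:2000 → nearest is Bravo
(-12, 8) — d² to each: Kappa:73, Juno:778, Tauri:346, Bravo:500, Ursa:485, Alpha:122, Rigel:820 → nearest is Kappa
(-14, -17) — d² to each: Kappa:520, Juno:1165, Tauri:269, Bravo:169, Ursa:1252, Alpha:1297, Rigel:2153 → nearest is Bravo
(2, -6) — d² to each: Kappa:605, Juno:218, Tauri:10, Bravo:52, Ursa:289, Alpha:850, Rigel:820 → nearest is Tauri
(-8, -2) — d² to each: Kappa:193, Juno:538, Tauri:74, Bravo:136, Ursa:445, Alpha:466, Rigel:968 → nearest is Tauri
2 of the 7 points have Bravo as nearest.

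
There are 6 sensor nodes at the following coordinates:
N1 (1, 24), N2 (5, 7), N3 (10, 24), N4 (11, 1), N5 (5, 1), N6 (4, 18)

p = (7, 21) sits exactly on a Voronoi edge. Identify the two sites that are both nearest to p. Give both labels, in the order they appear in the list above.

N3 and N6

Squared distances from p to each site:
|pN1|² = (7−1)² + (21−24)² = 36 + 9 = 45
|pN2|² = (7−5)² + (21−7)² = 4 + 196 = 200
|pN3|² = (7−10)² + (21−24)² = 9 + 9 = 18
|pN4|² = (7−11)² + (21−1)² = 16 + 400 = 416
|pN5|² = (7−5)² + (21−1)² = 4 + 400 = 404
|pN6|² = (7−4)² + (21−18)² = 9 + 9 = 18
p is equidistant from N3 and N6 (both at squared distance 18), and every other site is strictly farther — so p lies on the N3–N6 Voronoi edge.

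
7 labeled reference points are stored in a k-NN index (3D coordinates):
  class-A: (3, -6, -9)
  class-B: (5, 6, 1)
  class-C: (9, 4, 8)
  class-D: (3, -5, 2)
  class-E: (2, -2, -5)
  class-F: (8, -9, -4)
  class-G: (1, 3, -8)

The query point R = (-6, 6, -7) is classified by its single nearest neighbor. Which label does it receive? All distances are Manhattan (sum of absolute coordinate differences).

class-G

d(R, class-A) = 9 + 12 + 2 = 23
d(R, class-B) = 11 + 0 + 8 = 19
d(R, class-C) = 15 + 2 + 15 = 32
d(R, class-D) = 9 + 11 + 9 = 29
d(R, class-E) = 8 + 8 + 2 = 18
d(R, class-F) = 14 + 15 + 3 = 32
d(R, class-G) = 7 + 3 + 1 = 11
The smallest is to class-G, so R lies in the Voronoi region of class-G.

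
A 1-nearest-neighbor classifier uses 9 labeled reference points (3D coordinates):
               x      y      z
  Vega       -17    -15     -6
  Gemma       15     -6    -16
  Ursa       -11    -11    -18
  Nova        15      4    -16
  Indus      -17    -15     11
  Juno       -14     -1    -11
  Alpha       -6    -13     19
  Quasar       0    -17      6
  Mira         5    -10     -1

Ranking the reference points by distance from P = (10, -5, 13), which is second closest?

Squared Euclidean distances:
d²(P, Vega) = 729 + 100 + 361 = 1190
d²(P, Gemma) = 25 + 1 + 841 = 867
d²(P, Ursa) = 441 + 36 + 961 = 1438
d²(P, Nova) = 25 + 81 + 841 = 947
d²(P, Indus) = 729 + 100 + 4 = 833
d²(P, Juno) = 576 + 16 + 576 = 1168
d²(P, Alpha) = 256 + 64 + 36 = 356
d²(P, Quasar) = 100 + 144 + 49 = 293
d²(P, Mira) = 25 + 25 + 196 = 246
Sorted ascending: Mira, Quasar, Alpha, … — the second-nearest is Quasar.

Quasar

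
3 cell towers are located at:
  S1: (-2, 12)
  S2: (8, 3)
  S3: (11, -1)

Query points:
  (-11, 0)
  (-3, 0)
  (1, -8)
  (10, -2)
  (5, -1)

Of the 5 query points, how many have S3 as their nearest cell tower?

2

(-11, 0) — d² to each: S1:225, S2:370, S3:485 → nearest is S1
(-3, 0) — d² to each: S1:145, S2:130, S3:197 → nearest is S2
(1, -8) — d² to each: S1:409, S2:170, S3:149 → nearest is S3
(10, -2) — d² to each: S1:340, S2:29, S3:2 → nearest is S3
(5, -1) — d² to each: S1:218, S2:25, S3:36 → nearest is S2
2 of the 5 points have S3 as nearest.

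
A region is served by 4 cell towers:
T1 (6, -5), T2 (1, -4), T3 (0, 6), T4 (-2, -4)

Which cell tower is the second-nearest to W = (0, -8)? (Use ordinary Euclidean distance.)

Squared Euclidean distances:
|WT1|² = (0−6)² + (-8−(-5))² = 36 + 9 = 45
|WT2|² = (0−1)² + (-8−(-4))² = 1 + 16 = 17
|WT3|² = (0−0)² + (-8−6)² = 0 + 196 = 196
|WT4|² = (0−(-2))² + (-8−(-4))² = 4 + 16 = 20
Sorted ascending: T2, T4, T1, … — the second-nearest is T4.

T4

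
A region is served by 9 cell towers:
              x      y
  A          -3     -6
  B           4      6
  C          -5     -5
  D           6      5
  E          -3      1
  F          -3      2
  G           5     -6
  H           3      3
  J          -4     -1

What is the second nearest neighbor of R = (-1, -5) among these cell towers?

C

Since √ is increasing, it suffices to compare squared distances:
|RA|² = (-1−(-3))² + (-5−(-6))² = 4 + 1 = 5
|RB|² = (-1−4)² + (-5−6)² = 25 + 121 = 146
|RC|² = (-1−(-5))² + (-5−(-5))² = 16 + 0 = 16
|RD|² = (-1−6)² + (-5−5)² = 49 + 100 = 149
|RE|² = (-1−(-3))² + (-5−1)² = 4 + 36 = 40
|RF|² = (-1−(-3))² + (-5−2)² = 4 + 49 = 53
|RG|² = (-1−5)² + (-5−(-6))² = 36 + 1 = 37
|RH|² = (-1−3)² + (-5−3)² = 16 + 64 = 80
|RJ|² = (-1−(-4))² + (-5−(-1))² = 9 + 16 = 25
Sorted ascending: A, C, J, … — the second-nearest is C.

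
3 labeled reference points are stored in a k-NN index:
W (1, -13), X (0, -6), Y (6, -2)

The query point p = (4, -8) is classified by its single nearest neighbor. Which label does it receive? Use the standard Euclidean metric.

X

Compare squared distances (the ordering matches that of the actual distances):
|pW|² = (4−1)² + (-8−(-13))² = 9 + 25 = 34
|pX|² = (4−0)² + (-8−(-6))² = 16 + 4 = 20
|pY|² = (4−6)² + (-8−(-2))² = 4 + 36 = 40
X is nearest.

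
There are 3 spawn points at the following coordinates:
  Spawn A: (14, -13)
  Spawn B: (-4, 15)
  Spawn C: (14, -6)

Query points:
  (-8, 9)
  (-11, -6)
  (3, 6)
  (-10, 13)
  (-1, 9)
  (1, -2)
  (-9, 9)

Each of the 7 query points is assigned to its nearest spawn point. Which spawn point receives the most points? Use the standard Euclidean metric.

Spawn B

(-8, 9) — d² to each: Spawn A:968, Spawn B:52, Spawn C:709 → nearest is Spawn B
(-11, -6) — d² to each: Spawn A:674, Spawn B:490, Spawn C:625 → nearest is Spawn B
(3, 6) — d² to each: Spawn A:482, Spawn B:130, Spawn C:265 → nearest is Spawn B
(-10, 13) — d² to each: Spawn A:1252, Spawn B:40, Spawn C:937 → nearest is Spawn B
(-1, 9) — d² to each: Spawn A:709, Spawn B:45, Spawn C:450 → nearest is Spawn B
(1, -2) — d² to each: Spawn A:290, Spawn B:314, Spawn C:185 → nearest is Spawn C
(-9, 9) — d² to each: Spawn A:1013, Spawn B:61, Spawn C:754 → nearest is Spawn B
Tally — Spawn B:6, Spawn C:1. Spawn B captures the most (6).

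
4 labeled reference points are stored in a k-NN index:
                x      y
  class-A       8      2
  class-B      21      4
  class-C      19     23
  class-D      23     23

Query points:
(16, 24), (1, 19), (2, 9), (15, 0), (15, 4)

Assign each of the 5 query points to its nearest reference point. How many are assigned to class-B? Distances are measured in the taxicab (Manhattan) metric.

1

(16, 24) — d to each: class-A:30, class-B:25, class-C:4, class-D:8 → nearest is class-C
(1, 19) — d to each: class-A:24, class-B:35, class-C:22, class-D:26 → nearest is class-C
(2, 9) — d to each: class-A:13, class-B:24, class-C:31, class-D:35 → nearest is class-A
(15, 0) — d to each: class-A:9, class-B:10, class-C:27, class-D:31 → nearest is class-A
(15, 4) — d to each: class-A:9, class-B:6, class-C:23, class-D:27 → nearest is class-B
1 of the 5 points has class-B as nearest.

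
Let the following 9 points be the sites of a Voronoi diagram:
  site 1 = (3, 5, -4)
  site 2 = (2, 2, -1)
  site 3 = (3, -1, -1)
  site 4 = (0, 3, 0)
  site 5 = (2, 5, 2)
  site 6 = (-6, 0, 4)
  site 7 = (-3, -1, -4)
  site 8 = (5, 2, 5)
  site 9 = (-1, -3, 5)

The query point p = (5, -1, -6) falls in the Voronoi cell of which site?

Compare squared distances (the ordering matches that of the actual distances):
d²(p, site 1) = 4 + 36 + 4 = 44
d²(p, site 2) = 9 + 9 + 25 = 43
d²(p, site 3) = 4 + 0 + 25 = 29
d²(p, site 4) = 25 + 16 + 36 = 77
d²(p, site 5) = 9 + 36 + 64 = 109
d²(p, site 6) = 121 + 1 + 100 = 222
d²(p, site 7) = 64 + 0 + 4 = 68
d²(p, site 8) = 0 + 9 + 121 = 130
d²(p, site 9) = 36 + 4 + 121 = 161
Minimum is at site 3.

site 3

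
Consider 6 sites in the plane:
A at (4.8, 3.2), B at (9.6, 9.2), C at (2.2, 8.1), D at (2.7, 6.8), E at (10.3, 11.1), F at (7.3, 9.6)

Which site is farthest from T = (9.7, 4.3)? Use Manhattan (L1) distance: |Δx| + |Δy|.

d(T,A) = |9.7−4.8| + |4.3−3.2| = 4.9 + 1.1 = 6
d(T,B) = |9.7−9.6| + |4.3−9.2| = 0.1 + 4.9 = 5
d(T,C) = |9.7−2.2| + |4.3−8.1| = 7.5 + 3.8 = 11.3
d(T,D) = |9.7−2.7| + |4.3−6.8| = 7 + 2.5 = 9.5
d(T,E) = |9.7−10.3| + |4.3−11.1| = 0.6 + 6.8 = 7.4
d(T,F) = |9.7−7.3| + |4.3−9.6| = 2.4 + 5.3 = 7.7
The largest is to C.

C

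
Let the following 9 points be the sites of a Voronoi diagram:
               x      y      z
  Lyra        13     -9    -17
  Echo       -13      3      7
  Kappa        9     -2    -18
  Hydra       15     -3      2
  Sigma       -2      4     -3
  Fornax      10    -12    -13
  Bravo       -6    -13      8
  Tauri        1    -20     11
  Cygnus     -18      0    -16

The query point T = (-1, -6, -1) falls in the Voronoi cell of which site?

Since √ is increasing, it suffices to compare squared distances:
d²(T, Lyra) = 196 + 9 + 256 = 461
d²(T, Echo) = 144 + 81 + 64 = 289
d²(T, Kappa) = 100 + 16 + 289 = 405
d²(T, Hydra) = 256 + 9 + 9 = 274
d²(T, Sigma) = 1 + 100 + 4 = 105
d²(T, Fornax) = 121 + 36 + 144 = 301
d²(T, Bravo) = 25 + 49 + 81 = 155
d²(T, Tauri) = 4 + 196 + 144 = 344
d²(T, Cygnus) = 289 + 36 + 225 = 550
Minimum is at Sigma.

Sigma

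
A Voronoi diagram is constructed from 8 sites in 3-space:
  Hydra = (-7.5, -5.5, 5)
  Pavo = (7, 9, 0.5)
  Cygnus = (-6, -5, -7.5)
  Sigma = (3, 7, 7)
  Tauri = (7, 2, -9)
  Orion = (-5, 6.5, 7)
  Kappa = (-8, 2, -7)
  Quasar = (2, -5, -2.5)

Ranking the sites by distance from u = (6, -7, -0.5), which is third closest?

Squared Euclidean distances:
d²(u, Hydra) = 182.25 + 2.25 + 30.25 = 214.75
d²(u, Pavo) = 1 + 256 + 1 = 258
d²(u, Cygnus) = 144 + 4 + 49 = 197
d²(u, Sigma) = 9 + 196 + 56.25 = 261.25
d²(u, Tauri) = 1 + 81 + 72.25 = 154.25
d²(u, Orion) = 121 + 182.25 + 56.25 = 359.5
d²(u, Kappa) = 196 + 81 + 42.25 = 319.25
d²(u, Quasar) = 16 + 4 + 4 = 24
Sorted ascending: Quasar, Tauri, Cygnus, Hydra, … — the third-nearest is Cygnus.

Cygnus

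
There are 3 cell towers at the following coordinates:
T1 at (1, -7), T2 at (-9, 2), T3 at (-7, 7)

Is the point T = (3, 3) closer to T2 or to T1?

Compare squared distances:
|TT2|² = (3−(-9))² + (3−2)² = 144 + 1 = 145
|TT1|² = (3−1)² + (3−(-7))² = 4 + 100 = 104
145 > 104, so T1 is closer.

T1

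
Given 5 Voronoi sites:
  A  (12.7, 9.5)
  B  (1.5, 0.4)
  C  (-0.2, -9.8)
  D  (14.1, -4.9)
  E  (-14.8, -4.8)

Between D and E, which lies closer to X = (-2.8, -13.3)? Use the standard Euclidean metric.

E

Compare squared distances:
|XD|² = (-2.8−14.1)² + (-13.3−(-4.9))² = 285.61 + 70.56 = 356.17
|XE|² = (-2.8−(-14.8))² + (-13.3−(-4.8))² = 144 + 72.25 = 216.25
356.17 > 216.25, so E is closer.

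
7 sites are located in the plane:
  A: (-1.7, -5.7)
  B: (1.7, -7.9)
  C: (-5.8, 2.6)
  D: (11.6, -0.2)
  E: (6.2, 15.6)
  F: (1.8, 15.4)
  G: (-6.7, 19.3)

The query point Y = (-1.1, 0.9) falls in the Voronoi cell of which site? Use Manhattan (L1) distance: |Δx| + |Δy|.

C

d(Y,A) = 0.6 + 6.6 = 7.2
d(Y,B) = 2.8 + 8.8 = 11.6
d(Y,C) = 4.7 + 1.7 = 6.4
d(Y,D) = 12.7 + 1.1 = 13.8
d(Y,E) = 7.3 + 14.7 = 22
d(Y,F) = 2.9 + 14.5 = 17.4
d(Y,G) = 5.6 + 18.4 = 24
C is nearest.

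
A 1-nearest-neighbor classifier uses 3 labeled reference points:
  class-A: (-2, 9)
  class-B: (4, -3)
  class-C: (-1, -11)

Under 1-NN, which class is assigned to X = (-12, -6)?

class-C

Compare squared distances (the ordering matches that of the actual distances):
d²(X, class-A) = (-12−(-2))² + (-6−9)² = 100 + 225 = 325
d²(X, class-B) = (-12−4)² + (-6−(-3))² = 256 + 9 = 265
d²(X, class-C) = (-12−(-1))² + (-6−(-11))² = 121 + 25 = 146
Minimum is at class-C.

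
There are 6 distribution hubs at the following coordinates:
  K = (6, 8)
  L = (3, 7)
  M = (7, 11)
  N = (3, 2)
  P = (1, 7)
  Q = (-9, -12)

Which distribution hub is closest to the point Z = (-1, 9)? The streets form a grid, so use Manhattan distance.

d(Z,K) = |-1−6| + |9−8| = 7 + 1 = 8
d(Z,L) = |-1−3| + |9−7| = 4 + 2 = 6
d(Z,M) = |-1−7| + |9−11| = 8 + 2 = 10
d(Z,N) = |-1−3| + |9−2| = 4 + 7 = 11
d(Z,P) = |-1−1| + |9−7| = 2 + 2 = 4
d(Z,Q) = |-1−(-9)| + |9−(-12)| = 8 + 21 = 29
The smallest is to P, so Z lies in the Voronoi region of P.

P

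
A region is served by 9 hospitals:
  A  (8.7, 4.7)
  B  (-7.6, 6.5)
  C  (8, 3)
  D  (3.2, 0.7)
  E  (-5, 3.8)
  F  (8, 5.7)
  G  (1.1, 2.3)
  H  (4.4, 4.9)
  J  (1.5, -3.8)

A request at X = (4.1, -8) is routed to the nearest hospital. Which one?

Since √ is increasing, it suffices to compare squared distances:
|XA|² = (4.1−8.7)² + (-8−4.7)² = 21.16 + 161.29 = 182.45
|XB|² = (4.1−(-7.6))² + (-8−6.5)² = 136.89 + 210.25 = 347.14
|XC|² = (4.1−8)² + (-8−3)² = 15.21 + 121 = 136.21
|XD|² = (4.1−3.2)² + (-8−0.7)² = 0.81 + 75.69 = 76.5
|XE|² = (4.1−(-5))² + (-8−3.8)² = 82.81 + 139.24 = 222.05
|XF|² = (4.1−8)² + (-8−5.7)² = 15.21 + 187.69 = 202.9
|XG|² = (4.1−1.1)² + (-8−2.3)² = 9 + 106.09 = 115.09
|XH|² = (4.1−4.4)² + (-8−4.9)² = 0.09 + 166.41 = 166.5
|XJ|² = (4.1−1.5)² + (-8−(-3.8))² = 6.76 + 17.64 = 24.4
J is nearest.

J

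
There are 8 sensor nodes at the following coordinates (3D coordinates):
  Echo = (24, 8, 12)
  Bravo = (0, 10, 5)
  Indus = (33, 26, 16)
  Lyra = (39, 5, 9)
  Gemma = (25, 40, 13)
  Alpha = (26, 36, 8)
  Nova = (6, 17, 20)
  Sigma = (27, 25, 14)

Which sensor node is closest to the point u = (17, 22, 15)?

Squared Euclidean distances:
d²(u, Echo) = (17−24)² + (22−8)² + (15−12)² = 49 + 196 + 9 = 254
d²(u, Bravo) = (17−0)² + (22−10)² + (15−5)² = 289 + 144 + 100 = 533
d²(u, Indus) = (17−33)² + (22−26)² + (15−16)² = 256 + 16 + 1 = 273
d²(u, Lyra) = (17−39)² + (22−5)² + (15−9)² = 484 + 289 + 36 = 809
d²(u, Gemma) = (17−25)² + (22−40)² + (15−13)² = 64 + 324 + 4 = 392
d²(u, Alpha) = (17−26)² + (22−36)² + (15−8)² = 81 + 196 + 49 = 326
d²(u, Nova) = (17−6)² + (22−17)² + (15−20)² = 121 + 25 + 25 = 171
d²(u, Sigma) = (17−27)² + (22−25)² + (15−14)² = 100 + 9 + 1 = 110
Sigma is nearest.

Sigma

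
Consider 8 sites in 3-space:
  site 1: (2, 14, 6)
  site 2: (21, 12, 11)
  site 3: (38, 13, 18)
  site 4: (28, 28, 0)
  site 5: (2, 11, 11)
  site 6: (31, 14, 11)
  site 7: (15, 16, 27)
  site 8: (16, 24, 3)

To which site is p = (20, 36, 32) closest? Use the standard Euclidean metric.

site 7

Since √ is increasing, it suffices to compare squared distances:
d²(p, site 1) = 324 + 484 + 676 = 1484
d²(p, site 2) = 1 + 576 + 441 = 1018
d²(p, site 3) = 324 + 529 + 196 = 1049
d²(p, site 4) = 64 + 64 + 1024 = 1152
d²(p, site 5) = 324 + 625 + 441 = 1390
d²(p, site 6) = 121 + 484 + 441 = 1046
d²(p, site 7) = 25 + 400 + 25 = 450
d²(p, site 8) = 16 + 144 + 841 = 1001
Minimum is at site 7.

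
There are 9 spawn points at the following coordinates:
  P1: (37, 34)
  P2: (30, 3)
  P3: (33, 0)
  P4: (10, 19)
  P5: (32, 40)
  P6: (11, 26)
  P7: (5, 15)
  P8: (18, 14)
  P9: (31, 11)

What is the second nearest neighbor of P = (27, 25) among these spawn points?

Compare squared distances (the ordering matches that of the actual distances):
|PP1|² = 100 + 81 = 181
|PP2|² = 9 + 484 = 493
|PP3|² = 36 + 625 = 661
|PP4|² = 289 + 36 = 325
|PP5|² = 25 + 225 = 250
|PP6|² = 256 + 1 = 257
|PP7|² = 484 + 100 = 584
|PP8|² = 81 + 121 = 202
|PP9|² = 16 + 196 = 212
Sorted ascending: P1, P8, P9, … — the second-nearest is P8.

P8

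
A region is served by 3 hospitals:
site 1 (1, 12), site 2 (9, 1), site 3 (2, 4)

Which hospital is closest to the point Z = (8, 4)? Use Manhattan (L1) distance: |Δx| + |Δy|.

d(Z, site 1) = |8−1| + |4−12| = 7 + 8 = 15
d(Z, site 2) = |8−9| + |4−1| = 1 + 3 = 4
d(Z, site 3) = |8−2| + |4−4| = 6 + 0 = 6
The smallest is to site 2, so Z lies in the Voronoi region of site 2.

site 2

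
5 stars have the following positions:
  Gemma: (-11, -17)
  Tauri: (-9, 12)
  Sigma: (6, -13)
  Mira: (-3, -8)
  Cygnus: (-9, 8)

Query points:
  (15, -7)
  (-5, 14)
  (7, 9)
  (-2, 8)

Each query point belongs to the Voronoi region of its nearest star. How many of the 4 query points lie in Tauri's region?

(15, -7) — d² to each: Gemma:776, Tauri:937, Sigma:117, Mira:325, Cygnus:801 → nearest is Sigma
(-5, 14) — d² to each: Gemma:997, Tauri:20, Sigma:850, Mira:488, Cygnus:52 → nearest is Tauri
(7, 9) — d² to each: Gemma:1000, Tauri:265, Sigma:485, Mira:389, Cygnus:257 → nearest is Cygnus
(-2, 8) — d² to each: Gemma:706, Tauri:65, Sigma:505, Mira:257, Cygnus:49 → nearest is Cygnus
1 of the 4 points has Tauri as nearest.

1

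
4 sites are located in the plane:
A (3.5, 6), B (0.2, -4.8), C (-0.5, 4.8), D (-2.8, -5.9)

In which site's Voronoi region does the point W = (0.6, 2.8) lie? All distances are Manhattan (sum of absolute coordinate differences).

C

d(W,A) = |0.6−3.5| + |2.8−6| = 2.9 + 3.2 = 6.1
d(W,B) = |0.6−0.2| + |2.8−(-4.8)| = 0.4 + 7.6 = 8
d(W,C) = |0.6−(-0.5)| + |2.8−4.8| = 1.1 + 2 = 3.1
d(W,D) = |0.6−(-2.8)| + |2.8−(-5.9)| = 3.4 + 8.7 = 12.1
C is nearest.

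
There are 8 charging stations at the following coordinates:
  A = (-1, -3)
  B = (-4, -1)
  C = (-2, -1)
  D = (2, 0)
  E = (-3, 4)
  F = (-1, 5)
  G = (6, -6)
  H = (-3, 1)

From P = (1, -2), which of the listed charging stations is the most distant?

F

Since √ is increasing, it suffices to compare squared distances:
|PA|² = (1−(-1))² + (-2−(-3))² = 4 + 1 = 5
|PB|² = (1−(-4))² + (-2−(-1))² = 25 + 1 = 26
|PC|² = (1−(-2))² + (-2−(-1))² = 9 + 1 = 10
|PD|² = (1−2)² + (-2−0)² = 1 + 4 = 5
|PE|² = (1−(-3))² + (-2−4)² = 16 + 36 = 52
|PF|² = (1−(-1))² + (-2−5)² = 4 + 49 = 53
|PG|² = (1−6)² + (-2−(-6))² = 25 + 16 = 41
|PH|² = (1−(-3))² + (-2−1)² = 16 + 9 = 25
The largest is to F.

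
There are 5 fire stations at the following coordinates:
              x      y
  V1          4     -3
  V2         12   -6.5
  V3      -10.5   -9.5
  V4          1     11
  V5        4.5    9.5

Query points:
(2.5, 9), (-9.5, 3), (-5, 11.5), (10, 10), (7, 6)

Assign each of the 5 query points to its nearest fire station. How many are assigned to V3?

1

(2.5, 9) — d² to each: V1:146.25, V2:330.5, V3:511.25, V4:6.25, V5:4.25 → nearest is V5
(-9.5, 3) — d² to each: V1:218.25, V2:552.5, V3:157.25, V4:174.25, V5:238.25 → nearest is V3
(-5, 11.5) — d² to each: V1:291.25, V2:613, V3:471.25, V4:36.25, V5:94.25 → nearest is V4
(10, 10) — d² to each: V1:205, V2:276.25, V3:800.5, V4:82, V5:30.5 → nearest is V5
(7, 6) — d² to each: V1:90, V2:181.25, V3:546.5, V4:61, V5:18.5 → nearest is V5
1 of the 5 points has V3 as nearest.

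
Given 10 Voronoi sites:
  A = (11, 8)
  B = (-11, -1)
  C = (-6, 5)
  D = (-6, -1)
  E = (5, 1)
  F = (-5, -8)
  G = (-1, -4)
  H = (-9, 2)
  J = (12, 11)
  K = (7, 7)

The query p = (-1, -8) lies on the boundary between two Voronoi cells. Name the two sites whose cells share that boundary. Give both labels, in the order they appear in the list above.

F and G

Squared distances from p to each site:
|pA|² = (-1−11)² + (-8−8)² = 144 + 256 = 400
|pB|² = (-1−(-11))² + (-8−(-1))² = 100 + 49 = 149
|pC|² = (-1−(-6))² + (-8−5)² = 25 + 169 = 194
|pD|² = (-1−(-6))² + (-8−(-1))² = 25 + 49 = 74
|pE|² = (-1−5)² + (-8−1)² = 36 + 81 = 117
|pF|² = (-1−(-5))² + (-8−(-8))² = 16 + 0 = 16
|pG|² = (-1−(-1))² + (-8−(-4))² = 0 + 16 = 16
|pH|² = (-1−(-9))² + (-8−2)² = 64 + 100 = 164
|pJ|² = (-1−12)² + (-8−11)² = 169 + 361 = 530
|pK|² = (-1−7)² + (-8−7)² = 64 + 225 = 289
p is equidistant from F and G (both at squared distance 16), and every other site is strictly farther — so p lies on the F–G Voronoi edge.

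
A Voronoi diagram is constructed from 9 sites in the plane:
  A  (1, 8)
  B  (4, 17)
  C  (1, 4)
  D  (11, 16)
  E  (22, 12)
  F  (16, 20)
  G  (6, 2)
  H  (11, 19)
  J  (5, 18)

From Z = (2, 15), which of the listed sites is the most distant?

Since √ is increasing, it suffices to compare squared distances:
|ZA|² = 1 + 49 = 50
|ZB|² = 4 + 4 = 8
|ZC|² = 1 + 121 = 122
|ZD|² = 81 + 1 = 82
|ZE|² = 400 + 9 = 409
|ZF|² = 196 + 25 = 221
|ZG|² = 16 + 169 = 185
|ZH|² = 81 + 16 = 97
|ZJ|² = 9 + 9 = 18
The largest is to E.

E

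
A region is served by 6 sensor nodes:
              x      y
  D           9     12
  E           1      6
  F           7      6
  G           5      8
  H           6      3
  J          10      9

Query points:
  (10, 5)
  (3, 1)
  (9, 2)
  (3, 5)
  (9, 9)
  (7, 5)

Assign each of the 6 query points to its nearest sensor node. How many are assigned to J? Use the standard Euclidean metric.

(10, 5) — d² to each: D:50, E:82, F:10, G:34, H:20, J:16 → nearest is F
(3, 1) — d² to each: D:157, E:29, F:41, G:53, H:13, J:113 → nearest is H
(9, 2) — d² to each: D:100, E:80, F:20, G:52, H:10, J:50 → nearest is H
(3, 5) — d² to each: D:85, E:5, F:17, G:13, H:13, J:65 → nearest is E
(9, 9) — d² to each: D:9, E:73, F:13, G:17, H:45, J:1 → nearest is J
(7, 5) — d² to each: D:53, E:37, F:1, G:13, H:5, J:25 → nearest is F
1 of the 6 points has J as nearest.

1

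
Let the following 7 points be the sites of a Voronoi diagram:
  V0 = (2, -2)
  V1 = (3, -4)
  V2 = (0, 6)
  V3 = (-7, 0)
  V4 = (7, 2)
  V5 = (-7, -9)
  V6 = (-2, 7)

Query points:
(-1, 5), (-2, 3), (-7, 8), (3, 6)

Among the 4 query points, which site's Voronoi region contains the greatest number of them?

(-1, 5) — d² to each: V0:58, V1:97, V2:2, V3:61, V4:73, V5:232, V6:5 → nearest is V2
(-2, 3) — d² to each: V0:41, V1:74, V2:13, V3:34, V4:82, V5:169, V6:16 → nearest is V2
(-7, 8) — d² to each: V0:181, V1:244, V2:53, V3:64, V4:232, V5:289, V6:26 → nearest is V6
(3, 6) — d² to each: V0:65, V1:100, V2:9, V3:136, V4:32, V5:325, V6:26 → nearest is V2
Tally — V2:3, V6:1. V2 captures the most (3).

V2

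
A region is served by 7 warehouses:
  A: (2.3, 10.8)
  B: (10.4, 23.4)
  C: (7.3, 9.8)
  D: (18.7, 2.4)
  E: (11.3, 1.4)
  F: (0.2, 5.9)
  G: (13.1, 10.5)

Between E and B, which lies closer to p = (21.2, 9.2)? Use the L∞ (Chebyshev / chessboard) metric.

d(p,E) = max(9.9, 7.8) = 9.9
d(p,B) = max(10.8, 14.2) = 14.2
9.9 < 14.2, so E is closer.

E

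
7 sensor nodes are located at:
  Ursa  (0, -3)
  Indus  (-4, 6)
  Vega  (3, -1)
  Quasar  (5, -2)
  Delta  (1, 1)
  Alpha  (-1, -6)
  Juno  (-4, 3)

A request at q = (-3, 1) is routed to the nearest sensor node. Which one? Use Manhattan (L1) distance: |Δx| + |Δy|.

d(q, Ursa) = |-3−0| + |1−(-3)| = 3 + 4 = 7
d(q, Indus) = |-3−(-4)| + |1−6| = 1 + 5 = 6
d(q, Vega) = |-3−3| + |1−(-1)| = 6 + 2 = 8
d(q, Quasar) = |-3−5| + |1−(-2)| = 8 + 3 = 11
d(q, Delta) = |-3−1| + |1−1| = 4 + 0 = 4
d(q, Alpha) = |-3−(-1)| + |1−(-6)| = 2 + 7 = 9
d(q, Juno) = |-3−(-4)| + |1−3| = 1 + 2 = 3
Minimum is at Juno.

Juno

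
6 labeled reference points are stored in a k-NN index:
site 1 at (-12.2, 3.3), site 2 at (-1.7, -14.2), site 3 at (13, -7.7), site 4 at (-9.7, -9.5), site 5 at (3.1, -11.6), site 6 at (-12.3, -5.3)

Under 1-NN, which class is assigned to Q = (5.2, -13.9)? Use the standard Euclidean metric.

site 5

Compare squared distances (the ordering matches that of the actual distances):
d²(Q, site 1) = 302.76 + 295.84 = 598.6
d²(Q, site 2) = 47.61 + 0.09 = 47.7
d²(Q, site 3) = 60.84 + 38.44 = 99.28
d²(Q, site 4) = 222.01 + 19.36 = 241.37
d²(Q, site 5) = 4.41 + 5.29 = 9.7
d²(Q, site 6) = 306.25 + 73.96 = 380.21
Minimum is at site 5.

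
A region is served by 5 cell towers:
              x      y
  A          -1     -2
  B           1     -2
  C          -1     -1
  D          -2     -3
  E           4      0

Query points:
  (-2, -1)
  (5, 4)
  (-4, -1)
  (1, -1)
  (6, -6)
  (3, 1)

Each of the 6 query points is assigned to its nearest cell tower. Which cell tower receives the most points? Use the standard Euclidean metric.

E

(-2, -1) — d² to each: A:2, B:10, C:1, D:4, E:37 → nearest is C
(5, 4) — d² to each: A:72, B:52, C:61, D:98, E:17 → nearest is E
(-4, -1) — d² to each: A:10, B:26, C:9, D:8, E:65 → nearest is D
(1, -1) — d² to each: A:5, B:1, C:4, D:13, E:10 → nearest is B
(6, -6) — d² to each: A:65, B:41, C:74, D:73, E:40 → nearest is E
(3, 1) — d² to each: A:25, B:13, C:20, D:41, E:2 → nearest is E
Tally — B:1, C:1, D:1, E:3. E captures the most (3).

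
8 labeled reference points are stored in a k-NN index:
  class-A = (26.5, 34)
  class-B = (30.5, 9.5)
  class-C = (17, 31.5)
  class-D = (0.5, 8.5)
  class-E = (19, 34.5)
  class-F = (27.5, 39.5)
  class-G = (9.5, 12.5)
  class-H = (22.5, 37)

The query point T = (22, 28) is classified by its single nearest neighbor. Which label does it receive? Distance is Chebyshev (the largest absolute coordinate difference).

d(T, class-A) = max(4.5, 6) = 6
d(T, class-B) = max(8.5, 18.5) = 18.5
d(T, class-C) = max(5, 3.5) = 5
d(T, class-D) = max(21.5, 19.5) = 21.5
d(T, class-E) = max(3, 6.5) = 6.5
d(T, class-F) = max(5.5, 11.5) = 11.5
d(T, class-G) = max(12.5, 15.5) = 15.5
d(T, class-H) = max(0.5, 9) = 9
The smallest is to class-C, so T lies in the Voronoi region of class-C.

class-C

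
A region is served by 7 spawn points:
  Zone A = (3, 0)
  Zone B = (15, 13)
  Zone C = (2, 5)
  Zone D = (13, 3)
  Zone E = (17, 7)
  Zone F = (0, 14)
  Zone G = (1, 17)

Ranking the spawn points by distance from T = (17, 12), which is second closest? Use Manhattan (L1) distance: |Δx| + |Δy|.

d(T, Zone A) = |17−3| + |12−0| = 14 + 12 = 26
d(T, Zone B) = |17−15| + |12−13| = 2 + 1 = 3
d(T, Zone C) = |17−2| + |12−5| = 15 + 7 = 22
d(T, Zone D) = |17−13| + |12−3| = 4 + 9 = 13
d(T, Zone E) = |17−17| + |12−7| = 0 + 5 = 5
d(T, Zone F) = |17−0| + |12−14| = 17 + 2 = 19
d(T, Zone G) = |17−1| + |12−17| = 16 + 5 = 21
Sorted ascending: Zone B, Zone E, Zone D, … — the second-nearest is Zone E.

Zone E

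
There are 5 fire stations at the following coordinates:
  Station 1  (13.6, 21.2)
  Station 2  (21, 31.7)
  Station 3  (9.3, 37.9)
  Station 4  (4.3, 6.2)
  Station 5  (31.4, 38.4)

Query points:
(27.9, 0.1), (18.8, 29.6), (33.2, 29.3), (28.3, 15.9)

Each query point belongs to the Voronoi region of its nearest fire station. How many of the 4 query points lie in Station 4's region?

1

(27.9, 0.1) — d² to each: Station 1:649.7, Station 2:1046.17, Station 3:1774.8, Station 4:594.17, Station 5:1479.14 → nearest is Station 4
(18.8, 29.6) — d² to each: Station 1:97.6, Station 2:9.25, Station 3:159.14, Station 4:757.81, Station 5:236.2 → nearest is Station 2
(33.2, 29.3) — d² to each: Station 1:449.77, Station 2:154.6, Station 3:645.17, Station 4:1368.82, Station 5:86.05 → nearest is Station 5
(28.3, 15.9) — d² to each: Station 1:244.18, Station 2:302.93, Station 3:845, Station 4:670.09, Station 5:515.86 → nearest is Station 1
1 of the 4 points has Station 4 as nearest.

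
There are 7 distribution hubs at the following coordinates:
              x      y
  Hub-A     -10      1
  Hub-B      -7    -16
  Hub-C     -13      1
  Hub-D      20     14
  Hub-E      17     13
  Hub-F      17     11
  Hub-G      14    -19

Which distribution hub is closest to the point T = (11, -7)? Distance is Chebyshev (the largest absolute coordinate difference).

Hub-G

d(T, Hub-A) = max(21, 8) = 21
d(T, Hub-B) = max(18, 9) = 18
d(T, Hub-C) = max(24, 8) = 24
d(T, Hub-D) = max(9, 21) = 21
d(T, Hub-E) = max(6, 20) = 20
d(T, Hub-F) = max(6, 18) = 18
d(T, Hub-G) = max(3, 12) = 12
Hub-G is nearest.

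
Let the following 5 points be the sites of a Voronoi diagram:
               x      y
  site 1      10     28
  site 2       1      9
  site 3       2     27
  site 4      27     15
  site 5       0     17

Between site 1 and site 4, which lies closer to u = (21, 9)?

Compare squared distances:
d²(u, site 1) = (21−10)² + (9−28)² = 121 + 361 = 482
d²(u, site 4) = (21−27)² + (9−15)² = 36 + 36 = 72
482 > 72, so site 4 is closer.

site 4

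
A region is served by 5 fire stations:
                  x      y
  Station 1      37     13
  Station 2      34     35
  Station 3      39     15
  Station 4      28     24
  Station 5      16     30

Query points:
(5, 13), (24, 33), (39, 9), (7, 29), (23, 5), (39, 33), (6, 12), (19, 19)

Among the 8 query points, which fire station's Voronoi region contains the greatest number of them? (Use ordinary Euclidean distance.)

Station 5

(5, 13) — d² to each: Station 1:1024, Station 2:1325, Station 3:1160, Station 4:650, Station 5:410 → nearest is Station 5
(24, 33) — d² to each: Station 1:569, Station 2:104, Station 3:549, Station 4:97, Station 5:73 → nearest is Station 5
(39, 9) — d² to each: Station 1:20, Station 2:701, Station 3:36, Station 4:346, Station 5:970 → nearest is Station 1
(7, 29) — d² to each: Station 1:1156, Station 2:765, Station 3:1220, Station 4:466, Station 5:82 → nearest is Station 5
(23, 5) — d² to each: Station 1:260, Station 2:1021, Station 3:356, Station 4:386, Station 5:674 → nearest is Station 1
(39, 33) — d² to each: Station 1:404, Station 2:29, Station 3:324, Station 4:202, Station 5:538 → nearest is Station 2
(6, 12) — d² to each: Station 1:962, Station 2:1313, Station 3:1098, Station 4:628, Station 5:424 → nearest is Station 5
(19, 19) — d² to each: Station 1:360, Station 2:481, Station 3:416, Station 4:106, Station 5:130 → nearest is Station 4
Tally — Station 1:2, Station 2:1, Station 4:1, Station 5:4. Station 5 captures the most (4).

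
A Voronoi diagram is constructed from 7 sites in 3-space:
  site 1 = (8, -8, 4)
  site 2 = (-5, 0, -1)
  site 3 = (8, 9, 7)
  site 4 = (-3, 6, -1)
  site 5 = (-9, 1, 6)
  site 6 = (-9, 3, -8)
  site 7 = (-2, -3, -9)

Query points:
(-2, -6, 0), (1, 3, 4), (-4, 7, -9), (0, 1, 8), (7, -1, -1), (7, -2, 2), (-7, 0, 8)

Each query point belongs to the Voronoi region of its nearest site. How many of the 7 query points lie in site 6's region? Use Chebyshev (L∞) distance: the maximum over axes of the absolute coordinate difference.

(-2, -6, 0) — d to each: site 1:10, site 2:6, site 3:15, site 4:12, site 5:7, site 6:9, site 7:9 → nearest is site 2
(1, 3, 4) — d to each: site 1:11, site 2:6, site 3:7, site 4:5, site 5:10, site 6:12, site 7:13 → nearest is site 4
(-4, 7, -9) — d to each: site 1:15, site 2:8, site 3:16, site 4:8, site 5:15, site 6:5, site 7:10 → nearest is site 6
(0, 1, 8) — d to each: site 1:9, site 2:9, site 3:8, site 4:9, site 5:9, site 6:16, site 7:17 → nearest is site 3
(7, -1, -1) — d to each: site 1:7, site 2:12, site 3:10, site 4:10, site 5:16, site 6:16, site 7:9 → nearest is site 1
(7, -2, 2) — d to each: site 1:6, site 2:12, site 3:11, site 4:10, site 5:16, site 6:16, site 7:11 → nearest is site 1
(-7, 0, 8) — d to each: site 1:15, site 2:9, site 3:15, site 4:9, site 5:2, site 6:16, site 7:17 → nearest is site 5
1 of the 7 points has site 6 as nearest.

1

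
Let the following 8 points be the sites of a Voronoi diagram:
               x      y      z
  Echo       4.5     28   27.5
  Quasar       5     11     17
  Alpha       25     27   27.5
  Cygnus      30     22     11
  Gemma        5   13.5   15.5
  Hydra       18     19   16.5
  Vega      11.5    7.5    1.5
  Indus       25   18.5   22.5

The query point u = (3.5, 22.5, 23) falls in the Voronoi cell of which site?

Echo

Compare squared distances (the ordering matches that of the actual distances):
d²(u, Echo) = 1 + 30.25 + 20.25 = 51.5
d²(u, Quasar) = 2.25 + 132.25 + 36 = 170.5
d²(u, Alpha) = 462.25 + 20.25 + 20.25 = 502.75
d²(u, Cygnus) = 702.25 + 0.25 + 144 = 846.5
d²(u, Gemma) = 2.25 + 81 + 56.25 = 139.5
d²(u, Hydra) = 210.25 + 12.25 + 42.25 = 264.75
d²(u, Vega) = 64 + 225 + 462.25 = 751.25
d²(u, Indus) = 462.25 + 16 + 0.25 = 478.5
Minimum is at Echo.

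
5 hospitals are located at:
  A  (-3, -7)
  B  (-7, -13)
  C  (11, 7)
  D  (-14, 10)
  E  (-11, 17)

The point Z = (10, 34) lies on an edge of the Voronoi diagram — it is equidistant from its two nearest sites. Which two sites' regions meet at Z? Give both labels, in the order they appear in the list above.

C and E

Squared distances from Z to each site:
|ZA|² = 169 + 1681 = 1850
|ZB|² = 289 + 2209 = 2498
|ZC|² = 1 + 729 = 730
|ZD|² = 576 + 576 = 1152
|ZE|² = 441 + 289 = 730
Z is equidistant from C and E (both at squared distance 730), and every other site is strictly farther — so Z lies on the C–E Voronoi edge.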